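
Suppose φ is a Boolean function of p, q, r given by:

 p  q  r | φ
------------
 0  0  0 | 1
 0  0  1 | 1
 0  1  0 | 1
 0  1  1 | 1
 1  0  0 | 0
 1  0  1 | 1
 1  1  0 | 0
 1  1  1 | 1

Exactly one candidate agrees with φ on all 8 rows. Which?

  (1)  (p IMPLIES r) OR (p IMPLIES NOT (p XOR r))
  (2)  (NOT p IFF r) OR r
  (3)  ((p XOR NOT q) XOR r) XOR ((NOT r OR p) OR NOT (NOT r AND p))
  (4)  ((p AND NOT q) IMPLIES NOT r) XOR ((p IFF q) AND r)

1

(2): at (0,0,0) it gives 0, but φ = 1 — eliminated.
(3): at (0,0,0) it gives 0, but φ = 1 — eliminated.
(4): at (0,0,1) it gives 0, but φ = 1 — eliminated.
That leaves (1). Evaluating it on every row reproduces the table of φ exactly.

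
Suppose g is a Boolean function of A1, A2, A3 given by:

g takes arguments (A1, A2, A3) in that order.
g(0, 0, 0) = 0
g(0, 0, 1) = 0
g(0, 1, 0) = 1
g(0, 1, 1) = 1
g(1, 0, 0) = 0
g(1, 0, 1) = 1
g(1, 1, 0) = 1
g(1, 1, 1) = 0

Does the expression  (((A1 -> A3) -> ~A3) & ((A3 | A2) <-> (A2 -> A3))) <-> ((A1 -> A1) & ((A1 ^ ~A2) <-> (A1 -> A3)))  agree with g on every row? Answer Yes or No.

Test each input against both g and the formula:
  A1=0, A2=0, A3=0: formula gives 0, g = 0 ✓
  A1=0, A2=0, A3=1: formula gives 0, g = 0 ✓
  A1=0, A2=1, A3=0: formula gives 1, g = 1 ✓
  A1=0, A2=1, A3=1: formula gives 1, g = 1 ✓
  A1=1, A2=0, A3=0: formula gives 0, g = 0 ✓
  …and likewise for the remaining 3 rows.
Every row agrees, so the formula is equivalent.

Yes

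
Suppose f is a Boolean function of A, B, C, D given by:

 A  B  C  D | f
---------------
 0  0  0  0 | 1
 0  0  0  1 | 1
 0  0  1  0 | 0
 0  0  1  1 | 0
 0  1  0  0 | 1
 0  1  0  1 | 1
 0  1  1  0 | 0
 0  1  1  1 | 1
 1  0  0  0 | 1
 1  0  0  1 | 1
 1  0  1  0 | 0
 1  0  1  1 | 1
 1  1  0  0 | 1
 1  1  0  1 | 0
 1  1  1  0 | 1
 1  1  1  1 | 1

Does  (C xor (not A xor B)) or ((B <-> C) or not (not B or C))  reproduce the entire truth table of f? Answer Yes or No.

No

Evaluate (C xor (not A xor B)) or ((B <-> C) or not (not B or C)) on each row and compare to f:
  A=0, B=0, C=0, D=0: formula gives 1, f = 1 ✓
  A=0, B=0, C=0, D=1: formula gives 1, f = 1 ✓
  A=0, B=0, C=1, D=0: formula gives 0, f = 0 ✓
  A=0, B=0, C=1, D=1: formula gives 0, f = 0 ✓
  …
  A=0, B=1, C=1, D=0: formula gives 1, but f = 0 ✗
Row (0,1,1,0) is a counterexample, so the formula is not equivalent to f.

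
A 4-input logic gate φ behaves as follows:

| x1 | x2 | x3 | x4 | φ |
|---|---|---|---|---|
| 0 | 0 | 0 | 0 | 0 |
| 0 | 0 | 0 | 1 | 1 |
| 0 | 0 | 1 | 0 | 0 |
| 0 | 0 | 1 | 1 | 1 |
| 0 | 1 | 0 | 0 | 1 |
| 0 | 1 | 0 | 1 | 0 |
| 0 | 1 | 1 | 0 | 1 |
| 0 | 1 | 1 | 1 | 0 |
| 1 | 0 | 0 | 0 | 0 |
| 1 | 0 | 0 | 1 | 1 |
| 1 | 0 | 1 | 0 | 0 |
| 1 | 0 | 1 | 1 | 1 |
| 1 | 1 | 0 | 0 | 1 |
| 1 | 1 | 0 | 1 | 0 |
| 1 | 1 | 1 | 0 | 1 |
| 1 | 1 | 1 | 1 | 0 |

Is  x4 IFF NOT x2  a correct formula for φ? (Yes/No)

Yes

Check the formula against φ row by row:
  x1=0, x2=0, x3=0, x4=0: formula gives 0, φ = 0 ✓
  x1=0, x2=0, x3=0, x4=1: formula gives 1, φ = 1 ✓
  x1=0, x2=0, x3=1, x4=0: formula gives 0, φ = 0 ✓
  x1=0, x2=0, x3=1, x4=1: formula gives 1, φ = 1 ✓
  … (the remaining 12 rows also agree.)
All 16 rows match — the expression computes φ exactly.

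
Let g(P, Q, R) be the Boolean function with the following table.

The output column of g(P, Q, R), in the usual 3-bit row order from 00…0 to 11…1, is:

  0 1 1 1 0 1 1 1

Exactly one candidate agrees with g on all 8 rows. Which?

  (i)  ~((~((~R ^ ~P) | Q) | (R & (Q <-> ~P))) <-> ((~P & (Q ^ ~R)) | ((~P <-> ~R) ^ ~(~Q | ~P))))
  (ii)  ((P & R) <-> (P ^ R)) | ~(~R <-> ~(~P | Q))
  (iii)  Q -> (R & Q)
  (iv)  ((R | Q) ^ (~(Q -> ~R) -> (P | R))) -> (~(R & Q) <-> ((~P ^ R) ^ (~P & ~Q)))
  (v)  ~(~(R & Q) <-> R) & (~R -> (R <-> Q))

(i): at (0,0,1) it gives 0, but g = 1 — eliminated.
(ii): at (0,0,0) it gives 1, but g = 0 — eliminated.
(iii): at (0,0,0) it gives 1, but g = 0 — eliminated.
(v): at (0,0,0) it gives 1, but g = 0 — eliminated.
(iv) is the remaining candidate, and it agrees with g on all 8 inputs.

iv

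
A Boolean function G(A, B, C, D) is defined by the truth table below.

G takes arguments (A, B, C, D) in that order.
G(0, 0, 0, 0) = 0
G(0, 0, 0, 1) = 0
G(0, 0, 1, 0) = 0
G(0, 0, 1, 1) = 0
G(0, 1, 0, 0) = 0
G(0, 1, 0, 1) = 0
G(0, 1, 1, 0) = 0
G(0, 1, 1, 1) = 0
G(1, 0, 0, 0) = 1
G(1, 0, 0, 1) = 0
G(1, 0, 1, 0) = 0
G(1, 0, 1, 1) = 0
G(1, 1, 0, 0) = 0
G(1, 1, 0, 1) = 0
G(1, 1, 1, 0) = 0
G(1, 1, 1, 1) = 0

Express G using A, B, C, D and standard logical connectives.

G(A, B, C, D) = ((A · B') · C') · D'

Only row (1,0,0,0) gives 1. That row's minterm A·¬B·¬C·¬D is G directly.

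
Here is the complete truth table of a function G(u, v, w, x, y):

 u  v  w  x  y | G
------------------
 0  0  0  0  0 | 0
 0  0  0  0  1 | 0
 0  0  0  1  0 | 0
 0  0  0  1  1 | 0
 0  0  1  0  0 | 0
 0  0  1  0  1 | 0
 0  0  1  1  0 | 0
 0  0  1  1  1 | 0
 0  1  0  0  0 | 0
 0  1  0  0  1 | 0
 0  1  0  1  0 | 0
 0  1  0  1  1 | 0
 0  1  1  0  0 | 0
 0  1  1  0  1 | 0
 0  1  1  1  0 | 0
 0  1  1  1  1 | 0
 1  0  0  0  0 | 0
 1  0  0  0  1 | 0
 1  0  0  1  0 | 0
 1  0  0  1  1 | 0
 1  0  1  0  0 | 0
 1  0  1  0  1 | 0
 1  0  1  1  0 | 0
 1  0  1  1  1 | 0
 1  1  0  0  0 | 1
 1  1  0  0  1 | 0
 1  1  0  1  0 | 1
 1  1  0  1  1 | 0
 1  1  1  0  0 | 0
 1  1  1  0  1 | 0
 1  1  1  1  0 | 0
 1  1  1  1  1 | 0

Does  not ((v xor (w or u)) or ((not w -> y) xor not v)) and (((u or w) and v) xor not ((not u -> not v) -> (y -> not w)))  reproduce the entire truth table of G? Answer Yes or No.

Check the formula against G row by row:
  u=0, v=0, w=0, x=0, y=0: formula gives 0, G = 0 ✓
  u=0, v=0, w=0, x=0, y=1: formula gives 0, G = 0 ✓
  u=0, v=0, w=0, x=1, y=0: formula gives 0, G = 0 ✓
  u=0, v=0, w=0, x=1, y=1: formula gives 0, G = 0 ✓
  …and likewise for the remaining 28 rows.
Every row agrees, so the formula is equivalent.

Yes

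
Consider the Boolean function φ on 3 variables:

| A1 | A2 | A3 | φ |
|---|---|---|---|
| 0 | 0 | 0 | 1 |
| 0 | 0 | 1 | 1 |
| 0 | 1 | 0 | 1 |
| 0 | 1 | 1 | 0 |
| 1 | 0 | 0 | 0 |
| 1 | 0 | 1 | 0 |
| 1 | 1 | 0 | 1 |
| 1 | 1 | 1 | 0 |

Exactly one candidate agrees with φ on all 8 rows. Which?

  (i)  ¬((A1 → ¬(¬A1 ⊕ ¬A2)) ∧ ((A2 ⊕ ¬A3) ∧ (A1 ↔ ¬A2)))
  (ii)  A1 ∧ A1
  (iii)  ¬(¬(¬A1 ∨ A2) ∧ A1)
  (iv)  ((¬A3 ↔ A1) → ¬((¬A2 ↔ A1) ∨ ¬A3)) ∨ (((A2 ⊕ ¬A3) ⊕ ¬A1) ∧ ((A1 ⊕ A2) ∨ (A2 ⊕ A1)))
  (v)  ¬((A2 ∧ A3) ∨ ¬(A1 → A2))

v

(i) fails at (1,0,0): the formula yields 1, φ is 0.
(ii) fails at (0,0,0): the formula yields 0, φ is 1.
(iii) fails at (0,1,1): the formula yields 1, φ is 0.
(iv) fails at (1,0,0): the formula yields 1, φ is 0.
(v) is the remaining candidate, and it agrees with φ on all 8 inputs.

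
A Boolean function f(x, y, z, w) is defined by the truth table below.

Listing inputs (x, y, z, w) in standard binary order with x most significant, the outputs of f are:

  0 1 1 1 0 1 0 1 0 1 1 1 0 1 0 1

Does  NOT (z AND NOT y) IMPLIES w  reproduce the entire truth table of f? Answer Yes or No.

Yes

Check the formula against f row by row:
  x=0, y=0, z=0, w=0: formula gives 0, f = 0 ✓
  x=0, y=0, z=0, w=1: formula gives 1, f = 1 ✓
  x=0, y=0, z=1, w=0: formula gives 1, f = 1 ✓
  x=0, y=0, z=1, w=1: formula gives 1, f = 1 ✓
  …and likewise for the remaining 12 rows.
No disagreement on any input; they are logically equivalent.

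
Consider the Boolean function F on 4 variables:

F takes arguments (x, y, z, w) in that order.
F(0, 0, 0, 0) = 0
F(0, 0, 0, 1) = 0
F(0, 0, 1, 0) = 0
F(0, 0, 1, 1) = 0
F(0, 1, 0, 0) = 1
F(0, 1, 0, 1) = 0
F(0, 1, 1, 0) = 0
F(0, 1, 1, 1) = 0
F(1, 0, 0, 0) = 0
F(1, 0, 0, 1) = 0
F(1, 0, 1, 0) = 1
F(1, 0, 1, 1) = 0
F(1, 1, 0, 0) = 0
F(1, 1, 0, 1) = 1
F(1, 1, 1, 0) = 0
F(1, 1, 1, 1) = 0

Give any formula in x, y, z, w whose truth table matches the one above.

F(x, y, z, w) = ((((not x and y) and not z) and not w) or (((x and not y) and z) and not w)) or (((x and y) and not z) and w)

F=1 on 3 inputs: (0,1,0,0), (1,0,1,0), (1,1,0,1). Reading each as a conjunction of literals (¬x·y·¬z·¬w, x·¬y·z·¬w, x·y·¬z·w) and taking the OR gives the canonical DNF.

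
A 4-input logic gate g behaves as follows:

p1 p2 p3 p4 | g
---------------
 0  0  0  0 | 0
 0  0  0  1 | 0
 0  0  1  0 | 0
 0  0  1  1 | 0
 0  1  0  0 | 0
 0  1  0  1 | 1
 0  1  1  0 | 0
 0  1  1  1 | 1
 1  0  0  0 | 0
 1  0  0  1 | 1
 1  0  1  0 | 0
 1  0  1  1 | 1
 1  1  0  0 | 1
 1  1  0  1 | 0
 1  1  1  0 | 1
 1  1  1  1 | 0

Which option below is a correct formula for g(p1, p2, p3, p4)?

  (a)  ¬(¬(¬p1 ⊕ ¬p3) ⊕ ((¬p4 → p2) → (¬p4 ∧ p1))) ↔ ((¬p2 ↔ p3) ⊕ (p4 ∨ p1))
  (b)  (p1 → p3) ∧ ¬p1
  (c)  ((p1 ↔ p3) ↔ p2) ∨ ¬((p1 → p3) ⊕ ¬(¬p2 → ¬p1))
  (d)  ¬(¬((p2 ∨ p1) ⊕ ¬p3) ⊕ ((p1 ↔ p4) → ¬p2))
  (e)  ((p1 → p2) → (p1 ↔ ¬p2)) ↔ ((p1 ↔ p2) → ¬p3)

(b) fails at (0,0,0,0): the formula yields 1, g is 0.
(c) fails at (0,0,1,0): the formula yields 1, g is 0.
(d) fails at (0,0,1,0): the formula yields 1, g is 0.
(e) fails at (0,0,1,0): the formula yields 1, g is 0.
Only (a) survives; checking it on all 16 rows confirms it matches g.

a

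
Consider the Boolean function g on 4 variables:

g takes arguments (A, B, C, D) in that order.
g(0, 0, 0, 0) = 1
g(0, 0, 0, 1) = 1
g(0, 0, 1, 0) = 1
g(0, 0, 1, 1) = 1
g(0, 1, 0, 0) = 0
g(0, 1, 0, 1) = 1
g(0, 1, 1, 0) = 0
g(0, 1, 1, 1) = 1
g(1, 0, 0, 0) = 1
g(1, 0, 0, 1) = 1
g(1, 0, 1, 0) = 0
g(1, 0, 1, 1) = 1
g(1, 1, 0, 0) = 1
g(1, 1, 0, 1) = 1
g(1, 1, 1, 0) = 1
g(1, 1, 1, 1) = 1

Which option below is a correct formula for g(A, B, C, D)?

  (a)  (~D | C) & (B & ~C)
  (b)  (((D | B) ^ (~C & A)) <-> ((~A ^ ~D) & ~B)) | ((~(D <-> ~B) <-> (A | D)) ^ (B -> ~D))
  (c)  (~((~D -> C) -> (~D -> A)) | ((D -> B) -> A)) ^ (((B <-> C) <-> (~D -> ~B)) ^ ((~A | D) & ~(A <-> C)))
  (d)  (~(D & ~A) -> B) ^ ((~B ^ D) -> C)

b

(a) disagrees with g on (0,0,0,0) (formula → 0, table → 1); rule it out.
(c) disagrees with g on (0,0,0,1) (formula → 0, table → 1); rule it out.
(d) disagrees with g on (0,0,0,0) (formula → 0, table → 1); rule it out.
That leaves (b). Evaluating it on every row reproduces the table of g exactly.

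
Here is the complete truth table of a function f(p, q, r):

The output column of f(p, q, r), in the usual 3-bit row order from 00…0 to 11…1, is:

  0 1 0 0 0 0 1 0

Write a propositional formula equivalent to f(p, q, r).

f(p, q, r) = ((NOT p AND NOT q) AND r) OR ((p AND q) AND NOT r)

The 1-rows are (0,0,1), (1,1,0). Each contributes one minterm — ¬p·¬q·r; p·q·¬r — and their disjunction is a sum-of-products form of f.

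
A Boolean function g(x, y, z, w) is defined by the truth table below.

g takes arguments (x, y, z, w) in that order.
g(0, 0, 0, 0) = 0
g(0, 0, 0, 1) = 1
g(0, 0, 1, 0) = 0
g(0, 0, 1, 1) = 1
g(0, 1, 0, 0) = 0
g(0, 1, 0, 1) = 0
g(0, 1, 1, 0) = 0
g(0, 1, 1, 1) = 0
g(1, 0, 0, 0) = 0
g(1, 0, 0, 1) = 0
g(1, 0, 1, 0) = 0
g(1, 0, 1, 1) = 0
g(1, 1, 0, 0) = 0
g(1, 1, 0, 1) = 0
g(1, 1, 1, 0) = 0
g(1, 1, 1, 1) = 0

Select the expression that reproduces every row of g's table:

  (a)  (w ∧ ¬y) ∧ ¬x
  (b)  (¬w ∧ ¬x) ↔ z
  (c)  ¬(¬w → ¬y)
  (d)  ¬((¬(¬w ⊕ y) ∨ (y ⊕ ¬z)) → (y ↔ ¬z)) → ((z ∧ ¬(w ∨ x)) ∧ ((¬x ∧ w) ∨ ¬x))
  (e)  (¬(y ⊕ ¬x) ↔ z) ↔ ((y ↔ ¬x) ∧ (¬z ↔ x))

(b) disagrees with g on (0,0,1,0) (formula → 1, table → 0); rule it out.
(c) disagrees with g on (0,0,0,1) (formula → 0, table → 1); rule it out.
(d) disagrees with g on (0,0,0,1) (formula → 0, table → 1); rule it out.
(e) disagrees with g on (0,0,0,1) (formula → 0, table → 1); rule it out.
(a) is the remaining candidate, and it agrees with g on all 16 inputs.

a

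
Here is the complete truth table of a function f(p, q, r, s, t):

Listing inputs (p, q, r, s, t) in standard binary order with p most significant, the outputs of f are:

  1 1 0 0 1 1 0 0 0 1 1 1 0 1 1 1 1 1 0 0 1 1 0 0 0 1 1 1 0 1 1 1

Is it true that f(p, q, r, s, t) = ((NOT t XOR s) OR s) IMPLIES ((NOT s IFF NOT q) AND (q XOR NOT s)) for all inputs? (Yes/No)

Yes

Evaluate ((NOT t XOR s) OR s) IMPLIES ((NOT s IFF NOT q) AND (q XOR NOT s)) on each row and compare to f:
  p=0, q=0, r=0, s=0, t=0: formula gives 1, f = 1 ✓
  p=0, q=0, r=0, s=0, t=1: formula gives 1, f = 1 ✓
  p=0, q=0, r=0, s=1, t=0: formula gives 0, f = 0 ✓
  p=0, q=0, r=0, s=1, t=1: formula gives 0, f = 0 ✓
  …and likewise for the remaining 28 rows.
No disagreement on any input; they are logically equivalent.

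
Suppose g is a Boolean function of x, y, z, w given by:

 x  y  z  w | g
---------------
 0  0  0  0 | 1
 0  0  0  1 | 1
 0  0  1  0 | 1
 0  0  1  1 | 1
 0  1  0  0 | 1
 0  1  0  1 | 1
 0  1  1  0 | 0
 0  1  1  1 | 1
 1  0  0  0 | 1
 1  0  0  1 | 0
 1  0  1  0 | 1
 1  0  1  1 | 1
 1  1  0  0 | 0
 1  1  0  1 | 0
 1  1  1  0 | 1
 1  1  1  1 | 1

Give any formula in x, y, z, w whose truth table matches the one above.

There are just 4 zero rows: (0,1,1,0), (1,0,0,1), (1,1,0,0), (1,1,0,1). Their minterms are ¬x·y·z·¬w, x·¬y·¬z·w, x·y·¬z·¬w, x·y·¬z·w; the OR of those covers precisely the 0-outputs, and negating it yields g.

g(x, y, z, w) = ¬((((((¬x ∧ y) ∧ z) ∧ ¬w) ∨ (((x ∧ ¬y) ∧ ¬z) ∧ w)) ∨ (((x ∧ y) ∧ ¬z) ∧ ¬w)) ∨ (((x ∧ y) ∧ ¬z) ∧ w))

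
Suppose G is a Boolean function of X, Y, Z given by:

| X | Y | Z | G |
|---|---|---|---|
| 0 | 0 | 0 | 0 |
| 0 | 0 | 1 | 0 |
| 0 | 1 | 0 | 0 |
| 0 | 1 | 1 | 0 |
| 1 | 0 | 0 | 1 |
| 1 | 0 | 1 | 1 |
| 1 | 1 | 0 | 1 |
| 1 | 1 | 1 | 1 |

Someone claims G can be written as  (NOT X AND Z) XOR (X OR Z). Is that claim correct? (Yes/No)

Test each input against both G and the formula:
  X=0, Y=0, Z=0: formula gives 0, G = 0 ✓
  X=0, Y=0, Z=1: formula gives 0, G = 0 ✓
  X=0, Y=1, Z=0: formula gives 0, G = 0 ✓
  X=0, Y=1, Z=1: formula gives 0, G = 0 ✓
  X=1, Y=0, Z=0: formula gives 1, G = 1 ✓
  … (the remaining 3 rows also agree.)
All 8 rows match — the expression computes G exactly.

Yes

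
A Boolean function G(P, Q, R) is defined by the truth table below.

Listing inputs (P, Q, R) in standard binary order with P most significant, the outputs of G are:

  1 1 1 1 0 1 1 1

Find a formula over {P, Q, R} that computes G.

G(P, Q, R) = NOT ((P AND NOT Q) AND NOT R)

G is 0 on exactly one input, (1,0,0), whose minterm is P·¬Q·¬R. So G is the negation of that single conjunction.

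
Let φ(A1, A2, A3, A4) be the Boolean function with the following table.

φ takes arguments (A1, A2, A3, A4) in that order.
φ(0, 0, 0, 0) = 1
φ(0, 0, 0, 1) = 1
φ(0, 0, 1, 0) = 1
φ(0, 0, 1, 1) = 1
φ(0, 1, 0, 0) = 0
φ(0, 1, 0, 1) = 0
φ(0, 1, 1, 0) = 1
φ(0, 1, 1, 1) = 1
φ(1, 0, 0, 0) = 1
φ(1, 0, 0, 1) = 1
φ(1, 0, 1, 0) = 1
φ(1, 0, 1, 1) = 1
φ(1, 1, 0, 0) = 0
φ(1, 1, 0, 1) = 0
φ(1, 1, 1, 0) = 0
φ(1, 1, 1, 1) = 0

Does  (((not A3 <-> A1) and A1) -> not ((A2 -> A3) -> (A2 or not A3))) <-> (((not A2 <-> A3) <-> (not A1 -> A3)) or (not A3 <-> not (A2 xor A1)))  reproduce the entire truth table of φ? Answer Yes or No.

Yes

Test each input against both φ and the formula:
  A1=0, A2=0, A3=0, A4=0: formula gives 1, φ = 1 ✓
  A1=0, A2=0, A3=0, A4=1: formula gives 1, φ = 1 ✓
  A1=0, A2=0, A3=1, A4=0: formula gives 1, φ = 1 ✓
  A1=0, A2=0, A3=1, A4=1: formula gives 1, φ = 1 ✓
  … (the remaining 12 rows also agree.)
All 16 rows match — the expression computes φ exactly.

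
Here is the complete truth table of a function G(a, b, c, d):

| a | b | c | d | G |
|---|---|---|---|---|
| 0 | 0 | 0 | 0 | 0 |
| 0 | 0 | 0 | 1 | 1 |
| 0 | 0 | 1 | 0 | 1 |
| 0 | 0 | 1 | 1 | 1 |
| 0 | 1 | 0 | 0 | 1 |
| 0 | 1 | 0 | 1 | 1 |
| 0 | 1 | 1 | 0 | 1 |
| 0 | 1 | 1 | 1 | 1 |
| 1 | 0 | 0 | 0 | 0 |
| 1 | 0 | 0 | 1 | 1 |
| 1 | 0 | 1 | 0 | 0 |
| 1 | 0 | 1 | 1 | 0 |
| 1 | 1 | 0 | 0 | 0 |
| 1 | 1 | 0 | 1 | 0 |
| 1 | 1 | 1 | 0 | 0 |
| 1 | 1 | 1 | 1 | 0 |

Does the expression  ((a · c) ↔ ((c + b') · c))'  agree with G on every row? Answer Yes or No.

No

Evaluate ((a · c) ↔ ((c + b') · c))' on each row and compare to G:
  a=0, b=0, c=0, d=0: formula gives 0, G = 0 ✓
  a=0, b=0, c=0, d=1: formula gives 0, but G = 1 ✗
A single disagreement suffices: at (0,0,0,1) they differ, so the formula does not compute G.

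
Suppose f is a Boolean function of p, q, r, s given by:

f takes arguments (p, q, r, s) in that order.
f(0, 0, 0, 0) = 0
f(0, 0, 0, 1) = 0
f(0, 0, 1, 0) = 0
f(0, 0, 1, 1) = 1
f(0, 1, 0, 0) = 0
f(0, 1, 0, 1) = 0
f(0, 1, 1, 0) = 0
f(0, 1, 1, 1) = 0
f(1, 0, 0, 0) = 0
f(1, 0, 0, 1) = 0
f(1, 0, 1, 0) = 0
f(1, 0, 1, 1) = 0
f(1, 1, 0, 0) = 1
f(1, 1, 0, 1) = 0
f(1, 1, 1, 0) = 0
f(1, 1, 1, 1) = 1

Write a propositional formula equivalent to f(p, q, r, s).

f(p, q, r, s) = ((((not p and not q) and r) and s) or (((p and q) and not r) and not s)) or (((p and q) and r) and s)

f=1 on 3 inputs: (0,0,1,1), (1,1,0,0), (1,1,1,1). Reading each as a conjunction of literals (¬p·¬q·r·s, p·q·¬r·¬s, p·q·r·s) and taking the OR gives the canonical DNF.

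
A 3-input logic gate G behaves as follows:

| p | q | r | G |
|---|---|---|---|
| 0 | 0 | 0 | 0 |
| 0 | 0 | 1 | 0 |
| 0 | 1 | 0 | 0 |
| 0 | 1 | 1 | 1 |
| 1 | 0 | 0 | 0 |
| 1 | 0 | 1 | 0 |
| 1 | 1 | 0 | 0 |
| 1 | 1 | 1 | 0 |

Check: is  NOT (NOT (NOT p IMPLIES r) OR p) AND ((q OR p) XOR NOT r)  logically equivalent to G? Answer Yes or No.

Test each input against both G and the formula:
  p=0, q=0, r=0: formula gives 0, G = 0 ✓
  p=0, q=0, r=1: formula gives 0, G = 0 ✓
  p=0, q=1, r=0: formula gives 0, G = 0 ✓
  p=0, q=1, r=1: formula gives 1, G = 1 ✓
  p=1, q=0, r=0: formula gives 0, G = 0 ✓
  …and likewise for the remaining 3 rows.
All 8 rows match — the expression computes G exactly.

Yes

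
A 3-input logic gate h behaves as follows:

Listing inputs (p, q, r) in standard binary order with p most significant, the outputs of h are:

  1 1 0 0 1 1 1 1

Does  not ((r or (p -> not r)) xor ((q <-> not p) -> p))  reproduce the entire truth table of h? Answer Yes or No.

Test each input against both h and the formula:
  p=0, q=0, r=0: formula gives 1, h = 1 ✓
  p=0, q=0, r=1: formula gives 1, h = 1 ✓
  p=0, q=1, r=0: formula gives 0, h = 0 ✓
  p=0, q=1, r=1: formula gives 0, h = 0 ✓
  p=1, q=0, r=0: formula gives 1, h = 1 ✓
  … (the remaining 3 rows also agree.)
Every row agrees, so the formula is equivalent.

Yes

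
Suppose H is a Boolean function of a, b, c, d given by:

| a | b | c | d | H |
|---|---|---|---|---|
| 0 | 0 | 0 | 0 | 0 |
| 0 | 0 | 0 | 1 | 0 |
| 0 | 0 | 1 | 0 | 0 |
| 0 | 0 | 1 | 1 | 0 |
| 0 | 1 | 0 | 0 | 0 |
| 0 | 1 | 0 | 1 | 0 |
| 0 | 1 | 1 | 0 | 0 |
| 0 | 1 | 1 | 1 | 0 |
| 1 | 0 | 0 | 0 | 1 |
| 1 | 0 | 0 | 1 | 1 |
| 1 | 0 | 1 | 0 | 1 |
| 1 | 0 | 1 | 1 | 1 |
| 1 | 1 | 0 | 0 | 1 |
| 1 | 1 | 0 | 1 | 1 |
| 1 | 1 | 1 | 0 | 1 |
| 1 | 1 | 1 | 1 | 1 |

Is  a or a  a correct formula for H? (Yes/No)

Yes

Test each input against both H and the formula:
  a=0, b=0, c=0, d=0: formula gives 0, H = 0 ✓
  a=0, b=0, c=0, d=1: formula gives 0, H = 0 ✓
  a=0, b=0, c=1, d=0: formula gives 0, H = 0 ✓
  a=0, b=0, c=1, d=1: formula gives 0, H = 0 ✓
  … (the remaining 12 rows also agree.)
Every row agrees, so the formula is equivalent.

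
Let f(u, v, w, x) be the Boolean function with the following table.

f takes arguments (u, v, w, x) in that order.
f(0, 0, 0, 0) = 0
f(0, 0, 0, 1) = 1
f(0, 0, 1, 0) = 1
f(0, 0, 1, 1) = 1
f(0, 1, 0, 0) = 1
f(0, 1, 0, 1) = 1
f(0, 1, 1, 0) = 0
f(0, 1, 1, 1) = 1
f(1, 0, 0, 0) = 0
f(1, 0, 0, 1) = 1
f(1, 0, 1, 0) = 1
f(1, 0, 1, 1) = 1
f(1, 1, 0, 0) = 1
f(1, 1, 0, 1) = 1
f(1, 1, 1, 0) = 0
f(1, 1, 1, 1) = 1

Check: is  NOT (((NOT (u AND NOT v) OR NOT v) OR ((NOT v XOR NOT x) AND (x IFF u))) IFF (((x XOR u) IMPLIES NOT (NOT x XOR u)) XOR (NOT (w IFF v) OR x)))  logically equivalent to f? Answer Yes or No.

Evaluate NOT (((NOT (u AND NOT v) OR NOT v) OR ((NOT v XOR NOT x) AND (x IFF u))) IFF (((x XOR u) IMPLIES NOT (NOT x XOR u)) XOR (NOT (w IFF v) OR x))) on each row and compare to f:
  u=0, v=0, w=0, x=0: formula gives 0, f = 0 ✓
  u=0, v=0, w=0, x=1: formula gives 1, f = 1 ✓
  u=0, v=0, w=1, x=0: formula gives 1, f = 1 ✓
  u=0, v=0, w=1, x=1: formula gives 1, f = 1 ✓
  … (the remaining 12 rows also agree.)
Every row agrees, so the formula is equivalent.

Yes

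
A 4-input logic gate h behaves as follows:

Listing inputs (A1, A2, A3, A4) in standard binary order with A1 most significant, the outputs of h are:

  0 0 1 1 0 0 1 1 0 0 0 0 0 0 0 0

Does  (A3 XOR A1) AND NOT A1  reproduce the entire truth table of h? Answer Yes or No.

Test each input against both h and the formula:
  A1=0, A2=0, A3=0, A4=0: formula gives 0, h = 0 ✓
  A1=0, A2=0, A3=0, A4=1: formula gives 0, h = 0 ✓
  A1=0, A2=0, A3=1, A4=0: formula gives 1, h = 1 ✓
  A1=0, A2=0, A3=1, A4=1: formula gives 1, h = 1 ✓
  … (the remaining 12 rows also agree.)
All 16 rows match — the expression computes h exactly.

Yes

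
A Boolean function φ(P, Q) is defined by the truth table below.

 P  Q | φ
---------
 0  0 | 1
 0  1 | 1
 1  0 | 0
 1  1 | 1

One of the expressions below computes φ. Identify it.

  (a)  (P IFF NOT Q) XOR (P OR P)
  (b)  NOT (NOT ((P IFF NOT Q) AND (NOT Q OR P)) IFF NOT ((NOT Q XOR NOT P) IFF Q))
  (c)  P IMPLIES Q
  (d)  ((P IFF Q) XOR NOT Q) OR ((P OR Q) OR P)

(a) fails at (0,0): the formula yields 0, φ is 1.
(b) fails at (1,0): the formula yields 1, φ is 0.
(d) fails at (0,0): the formula yields 0, φ is 1.
(c) is the remaining candidate, and it agrees with φ on all 4 inputs.

c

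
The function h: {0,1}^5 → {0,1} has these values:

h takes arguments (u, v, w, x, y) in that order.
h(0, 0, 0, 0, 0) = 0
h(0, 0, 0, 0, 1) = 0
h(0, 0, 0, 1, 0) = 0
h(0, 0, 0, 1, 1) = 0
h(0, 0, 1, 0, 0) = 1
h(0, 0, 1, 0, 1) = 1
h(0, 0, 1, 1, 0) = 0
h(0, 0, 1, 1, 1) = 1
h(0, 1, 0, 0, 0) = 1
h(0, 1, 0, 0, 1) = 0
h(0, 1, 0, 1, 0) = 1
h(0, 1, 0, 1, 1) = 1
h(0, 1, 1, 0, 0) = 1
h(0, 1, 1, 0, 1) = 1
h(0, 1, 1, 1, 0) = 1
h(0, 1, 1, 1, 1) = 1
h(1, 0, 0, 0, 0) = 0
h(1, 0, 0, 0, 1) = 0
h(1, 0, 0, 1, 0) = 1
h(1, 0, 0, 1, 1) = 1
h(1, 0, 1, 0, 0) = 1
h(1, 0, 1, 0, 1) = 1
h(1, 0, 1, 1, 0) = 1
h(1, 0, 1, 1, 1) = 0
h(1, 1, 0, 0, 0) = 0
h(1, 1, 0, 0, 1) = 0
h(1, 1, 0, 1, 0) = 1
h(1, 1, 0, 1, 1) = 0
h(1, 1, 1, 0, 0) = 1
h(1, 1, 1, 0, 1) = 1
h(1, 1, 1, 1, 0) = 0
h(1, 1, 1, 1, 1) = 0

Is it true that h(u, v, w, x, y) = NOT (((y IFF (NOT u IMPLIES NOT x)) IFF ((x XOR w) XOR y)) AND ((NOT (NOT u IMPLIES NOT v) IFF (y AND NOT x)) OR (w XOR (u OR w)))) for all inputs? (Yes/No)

No

Evaluate NOT (((y IFF (NOT u IMPLIES NOT x)) IFF ((x XOR w) XOR y)) AND ((NOT (NOT u IMPLIES NOT v) IFF (y AND NOT x)) OR (w XOR (u OR w)))) on each row and compare to h:
  u=0, v=0, w=0, x=0, y=0: formula gives 0, h = 0 ✓
  u=0, v=0, w=0, x=0, y=1: formula gives 1, but h = 0 ✗
A single disagreement suffices: at (0,0,0,0,1) they differ, so the formula does not compute h.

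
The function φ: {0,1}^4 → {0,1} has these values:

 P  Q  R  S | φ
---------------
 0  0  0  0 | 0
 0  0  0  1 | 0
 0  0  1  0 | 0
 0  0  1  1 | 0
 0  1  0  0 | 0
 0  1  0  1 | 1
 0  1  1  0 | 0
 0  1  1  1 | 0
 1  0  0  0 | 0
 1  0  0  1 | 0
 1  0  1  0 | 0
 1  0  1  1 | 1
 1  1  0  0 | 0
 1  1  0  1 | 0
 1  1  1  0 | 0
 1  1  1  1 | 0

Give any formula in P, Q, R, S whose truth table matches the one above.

The 1-rows are (0,1,0,1), (1,0,1,1). Each contributes one minterm — ¬P·Q·¬R·S; P·¬Q·R·S — and their disjunction is a sum-of-products form of φ.

φ(P, Q, R, S) = (((not P and Q) and not R) and S) or (((P and not Q) and R) and S)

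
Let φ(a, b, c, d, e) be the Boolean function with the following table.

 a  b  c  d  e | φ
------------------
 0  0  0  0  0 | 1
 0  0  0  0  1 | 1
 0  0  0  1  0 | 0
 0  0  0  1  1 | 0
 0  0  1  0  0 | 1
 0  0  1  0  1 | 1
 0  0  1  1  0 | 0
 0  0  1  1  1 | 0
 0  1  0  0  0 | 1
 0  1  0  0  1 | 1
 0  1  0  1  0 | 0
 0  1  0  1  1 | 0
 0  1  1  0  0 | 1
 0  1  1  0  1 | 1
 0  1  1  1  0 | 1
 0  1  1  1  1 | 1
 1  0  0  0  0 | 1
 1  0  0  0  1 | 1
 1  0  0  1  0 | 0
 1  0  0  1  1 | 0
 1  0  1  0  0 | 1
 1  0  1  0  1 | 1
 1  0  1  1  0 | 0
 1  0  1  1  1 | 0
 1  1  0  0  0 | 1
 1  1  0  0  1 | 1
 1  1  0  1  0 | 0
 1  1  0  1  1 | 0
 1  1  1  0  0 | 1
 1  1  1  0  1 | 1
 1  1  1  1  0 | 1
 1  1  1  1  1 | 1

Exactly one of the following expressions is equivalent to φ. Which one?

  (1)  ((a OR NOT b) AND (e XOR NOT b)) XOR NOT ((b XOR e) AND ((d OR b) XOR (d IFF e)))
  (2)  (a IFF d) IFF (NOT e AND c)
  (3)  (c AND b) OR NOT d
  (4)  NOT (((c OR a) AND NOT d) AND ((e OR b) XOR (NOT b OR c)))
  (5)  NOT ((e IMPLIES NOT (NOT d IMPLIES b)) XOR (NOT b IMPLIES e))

3

(1) disagrees with φ on (0,0,0,0,0) (formula → 0, table → 1); rule it out.
(2) disagrees with φ on (0,0,0,0,0) (formula → 0, table → 1); rule it out.
(4) disagrees with φ on (0,0,0,1,0) (formula → 1, table → 0); rule it out.
(5) disagrees with φ on (0,0,0,0,0) (formula → 0, table → 1); rule it out.
Only (3) survives; checking it on all 32 rows confirms it matches φ.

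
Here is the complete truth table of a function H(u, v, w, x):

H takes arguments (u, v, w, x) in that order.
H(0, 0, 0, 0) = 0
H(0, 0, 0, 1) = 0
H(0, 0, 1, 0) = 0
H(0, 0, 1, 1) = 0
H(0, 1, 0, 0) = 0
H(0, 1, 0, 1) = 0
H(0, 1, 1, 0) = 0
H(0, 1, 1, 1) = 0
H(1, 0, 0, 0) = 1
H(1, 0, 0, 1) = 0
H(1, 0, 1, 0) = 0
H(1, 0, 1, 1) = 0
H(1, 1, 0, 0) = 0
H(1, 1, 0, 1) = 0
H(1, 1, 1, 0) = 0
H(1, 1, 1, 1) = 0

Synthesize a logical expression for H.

H is 1 on exactly one input, (1,0,0,0), whose minterm is u·¬v·¬w·¬x. So H is just that conjunction.

H(u, v, w, x) = ((u and not v) and not w) and not x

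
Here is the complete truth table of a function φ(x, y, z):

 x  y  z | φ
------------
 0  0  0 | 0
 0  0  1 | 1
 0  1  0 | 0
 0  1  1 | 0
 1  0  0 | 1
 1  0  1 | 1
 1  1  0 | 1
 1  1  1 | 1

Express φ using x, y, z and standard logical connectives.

φ is 0 on only 3 rows — (0,0,0), (0,1,0), (0,1,1). Writing each as a minterm (¬x·¬y·¬z, ¬x·y·¬z, ¬x·y·z) and OR-ing them characterizes exactly where φ=0, so φ is the negation of that disjunction.

φ(x, y, z) = ~((((~x & ~y) & ~z) | ((~x & y) & ~z)) | ((~x & y) & z))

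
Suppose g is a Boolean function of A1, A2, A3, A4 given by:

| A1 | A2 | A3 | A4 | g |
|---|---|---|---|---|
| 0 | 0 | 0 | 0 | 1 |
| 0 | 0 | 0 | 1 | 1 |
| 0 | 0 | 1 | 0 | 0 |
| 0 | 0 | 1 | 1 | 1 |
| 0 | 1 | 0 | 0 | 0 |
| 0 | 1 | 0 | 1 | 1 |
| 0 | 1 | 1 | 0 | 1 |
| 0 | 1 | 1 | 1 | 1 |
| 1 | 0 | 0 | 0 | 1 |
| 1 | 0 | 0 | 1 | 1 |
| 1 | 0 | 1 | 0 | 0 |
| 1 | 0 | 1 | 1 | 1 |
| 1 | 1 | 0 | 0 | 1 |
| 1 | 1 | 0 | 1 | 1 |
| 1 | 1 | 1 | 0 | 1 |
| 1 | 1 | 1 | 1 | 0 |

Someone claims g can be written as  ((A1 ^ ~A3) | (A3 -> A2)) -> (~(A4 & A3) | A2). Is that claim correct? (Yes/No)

Evaluate ((A1 ^ ~A3) | (A3 -> A2)) -> (~(A4 & A3) | A2) on each row and compare to g:
  A1=0, A2=0, A3=0, A4=0: formula gives 1, g = 1 ✓
  A1=0, A2=0, A3=0, A4=1: formula gives 1, g = 1 ✓
  A1=0, A2=0, A3=1, A4=0: formula gives 1, but g = 0 ✗
Since they disagree at (0,0,1,0), the expression is not a correct formula for g.

No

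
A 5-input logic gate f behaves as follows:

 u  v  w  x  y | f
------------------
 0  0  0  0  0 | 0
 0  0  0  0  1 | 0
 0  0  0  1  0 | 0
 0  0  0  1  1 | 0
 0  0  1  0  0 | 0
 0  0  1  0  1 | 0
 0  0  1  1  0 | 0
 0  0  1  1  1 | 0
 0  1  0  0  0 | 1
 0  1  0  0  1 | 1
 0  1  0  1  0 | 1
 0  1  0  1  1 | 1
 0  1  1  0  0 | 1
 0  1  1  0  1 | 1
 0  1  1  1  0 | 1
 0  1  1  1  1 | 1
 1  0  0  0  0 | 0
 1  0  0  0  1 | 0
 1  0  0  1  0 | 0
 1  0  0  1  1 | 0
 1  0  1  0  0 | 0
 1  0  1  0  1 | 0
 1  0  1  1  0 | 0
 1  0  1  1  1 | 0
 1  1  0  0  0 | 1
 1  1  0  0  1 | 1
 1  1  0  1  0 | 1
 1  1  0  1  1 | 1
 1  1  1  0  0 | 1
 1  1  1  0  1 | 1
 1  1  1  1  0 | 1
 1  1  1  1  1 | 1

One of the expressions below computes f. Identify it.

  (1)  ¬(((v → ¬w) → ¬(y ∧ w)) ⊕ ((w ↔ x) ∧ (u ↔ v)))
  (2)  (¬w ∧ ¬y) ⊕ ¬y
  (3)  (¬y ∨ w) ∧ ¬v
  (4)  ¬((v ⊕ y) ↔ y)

(1) disagrees with f on (0,0,0,0,0) (formula → 1, table → 0); rule it out.
(2) disagrees with f on (0,0,1,0,0) (formula → 1, table → 0); rule it out.
(3) disagrees with f on (0,0,0,0,0) (formula → 1, table → 0); rule it out.
Only (4) survives; checking it on all 32 rows confirms it matches f.

4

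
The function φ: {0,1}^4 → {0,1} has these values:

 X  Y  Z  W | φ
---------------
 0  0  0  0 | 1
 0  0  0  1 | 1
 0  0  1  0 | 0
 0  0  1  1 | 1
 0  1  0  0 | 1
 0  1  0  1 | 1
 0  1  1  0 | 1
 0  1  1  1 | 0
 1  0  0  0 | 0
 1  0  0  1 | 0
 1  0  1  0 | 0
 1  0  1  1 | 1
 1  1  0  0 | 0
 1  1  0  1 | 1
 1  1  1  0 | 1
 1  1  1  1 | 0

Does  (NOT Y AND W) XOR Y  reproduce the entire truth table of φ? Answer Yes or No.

Evaluate (NOT Y AND W) XOR Y on each row and compare to φ:
  X=0, Y=0, Z=0, W=0: formula gives 0, but φ = 1 ✗
A single disagreement suffices: at (0,0,0,0) they differ, so the formula does not compute φ.

No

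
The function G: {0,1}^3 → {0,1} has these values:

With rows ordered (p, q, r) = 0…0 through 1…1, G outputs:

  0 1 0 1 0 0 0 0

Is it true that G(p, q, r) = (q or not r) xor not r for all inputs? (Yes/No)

No

Check the formula against G row by row:
  p=0, q=0, r=0: formula gives 0, G = 0 ✓
  p=0, q=0, r=1: formula gives 0, but G = 1 ✗
Since they disagree at (0,0,1), the expression is not a correct formula for G.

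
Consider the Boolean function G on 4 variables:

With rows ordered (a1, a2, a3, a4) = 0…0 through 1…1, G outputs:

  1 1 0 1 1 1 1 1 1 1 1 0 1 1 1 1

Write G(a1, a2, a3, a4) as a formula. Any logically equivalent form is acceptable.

G(a1, a2, a3, a4) = not ((((not a1 and not a2) and a3) and not a4) or (((a1 and not a2) and a3) and a4))

The 0-rows are (0,0,1,0), (1,0,1,1). Take each as a conjunction (¬a1·¬a2·a3·¬a4, a1·¬a2·a3·a4), form their disjunction, and complement — that gives a formula that is 1 everywhere G is.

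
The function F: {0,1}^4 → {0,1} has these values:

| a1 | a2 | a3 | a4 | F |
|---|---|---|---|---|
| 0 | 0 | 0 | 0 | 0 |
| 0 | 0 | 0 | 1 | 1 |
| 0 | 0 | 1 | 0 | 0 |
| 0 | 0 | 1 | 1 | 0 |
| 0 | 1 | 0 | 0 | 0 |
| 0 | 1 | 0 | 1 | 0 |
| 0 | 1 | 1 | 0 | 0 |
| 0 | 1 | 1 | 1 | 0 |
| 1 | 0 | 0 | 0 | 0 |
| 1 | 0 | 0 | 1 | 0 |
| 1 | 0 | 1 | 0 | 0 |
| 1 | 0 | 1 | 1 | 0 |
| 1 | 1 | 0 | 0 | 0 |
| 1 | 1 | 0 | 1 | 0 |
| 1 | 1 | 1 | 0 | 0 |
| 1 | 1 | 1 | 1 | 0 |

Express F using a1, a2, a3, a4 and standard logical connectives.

F(a1, a2, a3, a4) = ((a1' · a2') · a3') · a4

Only row (0,0,0,1) gives 1. That row's minterm ¬a1·¬a2·¬a3·a4 is F directly.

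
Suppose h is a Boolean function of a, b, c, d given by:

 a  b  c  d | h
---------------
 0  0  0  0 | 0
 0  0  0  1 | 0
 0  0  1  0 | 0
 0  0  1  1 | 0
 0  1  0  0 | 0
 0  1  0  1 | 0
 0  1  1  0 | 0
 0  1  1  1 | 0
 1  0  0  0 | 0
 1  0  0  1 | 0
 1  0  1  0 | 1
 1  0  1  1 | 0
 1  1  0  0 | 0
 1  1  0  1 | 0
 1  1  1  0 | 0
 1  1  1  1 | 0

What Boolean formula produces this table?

h is 1 on exactly one input, (1,0,1,0), whose minterm is a·¬b·c·¬d. So h is just that conjunction.

h(a, b, c, d) = ((a · b') · c) · d'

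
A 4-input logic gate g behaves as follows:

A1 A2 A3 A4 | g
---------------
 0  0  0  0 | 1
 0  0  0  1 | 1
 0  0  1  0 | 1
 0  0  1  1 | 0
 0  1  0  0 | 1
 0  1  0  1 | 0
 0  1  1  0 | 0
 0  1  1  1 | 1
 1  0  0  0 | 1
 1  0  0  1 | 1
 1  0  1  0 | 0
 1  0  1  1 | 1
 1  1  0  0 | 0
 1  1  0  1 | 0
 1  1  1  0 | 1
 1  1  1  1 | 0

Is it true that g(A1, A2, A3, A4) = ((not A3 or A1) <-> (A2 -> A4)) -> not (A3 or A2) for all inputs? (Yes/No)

No

Evaluate ((not A3 or A1) <-> (A2 -> A4)) -> not (A3 or A2) on each row and compare to g:
  A1=0, A2=0, A3=0, A4=0: formula gives 1, g = 1 ✓
  A1=0, A2=0, A3=0, A4=1: formula gives 1, g = 1 ✓
  A1=0, A2=0, A3=1, A4=0: formula gives 1, g = 1 ✓
  A1=0, A2=0, A3=1, A4=1: formula gives 1, but g = 0 ✗
Since they disagree at (0,0,1,1), the expression is not a correct formula for g.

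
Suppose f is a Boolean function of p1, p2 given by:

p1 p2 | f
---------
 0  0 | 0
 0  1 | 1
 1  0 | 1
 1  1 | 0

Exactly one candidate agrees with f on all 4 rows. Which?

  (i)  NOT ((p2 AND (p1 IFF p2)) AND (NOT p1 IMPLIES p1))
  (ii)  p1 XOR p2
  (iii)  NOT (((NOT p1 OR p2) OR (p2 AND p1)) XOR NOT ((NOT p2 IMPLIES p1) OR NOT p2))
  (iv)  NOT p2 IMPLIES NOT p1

(i): at (0,0) it gives 1, but f = 0 — eliminated.
(iii): at (0,1) it gives 0, but f = 1 — eliminated.
(iv): at (0,0) it gives 1, but f = 0 — eliminated.
That leaves (ii). Evaluating it on every row reproduces the table of f exactly.

ii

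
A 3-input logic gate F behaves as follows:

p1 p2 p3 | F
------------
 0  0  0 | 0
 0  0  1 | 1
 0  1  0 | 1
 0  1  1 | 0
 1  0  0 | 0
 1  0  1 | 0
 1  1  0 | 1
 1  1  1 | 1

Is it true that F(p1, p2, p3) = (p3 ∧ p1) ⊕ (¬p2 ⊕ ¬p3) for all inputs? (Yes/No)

Yes

Evaluate (p3 ∧ p1) ⊕ (¬p2 ⊕ ¬p3) on each row and compare to F:
  p1=0, p2=0, p3=0: formula gives 0, F = 0 ✓
  p1=0, p2=0, p3=1: formula gives 1, F = 1 ✓
  p1=0, p2=1, p3=0: formula gives 1, F = 1 ✓
  p1=0, p2=1, p3=1: formula gives 0, F = 0 ✓
  p1=1, p2=0, p3=0: formula gives 0, F = 0 ✓
  …and likewise for the remaining 3 rows.
Every row agrees, so the formula is equivalent.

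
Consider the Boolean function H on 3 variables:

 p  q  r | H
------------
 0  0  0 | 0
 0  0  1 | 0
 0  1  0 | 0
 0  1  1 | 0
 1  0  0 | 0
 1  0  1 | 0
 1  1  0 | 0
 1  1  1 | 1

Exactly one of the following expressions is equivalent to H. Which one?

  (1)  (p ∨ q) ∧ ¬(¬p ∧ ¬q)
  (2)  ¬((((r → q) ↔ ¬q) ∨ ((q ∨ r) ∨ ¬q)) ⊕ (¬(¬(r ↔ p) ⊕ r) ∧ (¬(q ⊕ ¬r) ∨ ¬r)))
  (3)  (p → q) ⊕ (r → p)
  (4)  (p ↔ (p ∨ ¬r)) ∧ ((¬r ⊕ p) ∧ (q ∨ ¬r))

(1): at (0,1,0) it gives 1, but H = 0 — eliminated.
(2): at (0,0,0) it gives 1, but H = 0 — eliminated.
(3): at (0,0,1) it gives 1, but H = 0 — eliminated.
Only (4) survives; checking it on all 8 rows confirms it matches H.

4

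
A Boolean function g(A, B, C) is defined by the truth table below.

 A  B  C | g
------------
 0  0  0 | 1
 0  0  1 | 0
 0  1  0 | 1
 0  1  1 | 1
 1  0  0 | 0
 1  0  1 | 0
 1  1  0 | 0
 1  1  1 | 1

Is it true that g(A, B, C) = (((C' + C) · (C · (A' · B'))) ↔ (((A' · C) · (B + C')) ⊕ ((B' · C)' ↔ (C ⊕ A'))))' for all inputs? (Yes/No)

Check the formula against g row by row:
  A=0, B=0, C=0: formula gives 1, g = 1 ✓
  A=0, B=0, C=1: formula gives 0, g = 0 ✓
  A=0, B=1, C=0: formula gives 1, g = 1 ✓
  A=0, B=1, C=1: formula gives 1, g = 1 ✓
  A=1, B=0, C=0: formula gives 0, g = 0 ✓
  …and likewise for the remaining 3 rows.
No disagreement on any input; they are logically equivalent.

Yes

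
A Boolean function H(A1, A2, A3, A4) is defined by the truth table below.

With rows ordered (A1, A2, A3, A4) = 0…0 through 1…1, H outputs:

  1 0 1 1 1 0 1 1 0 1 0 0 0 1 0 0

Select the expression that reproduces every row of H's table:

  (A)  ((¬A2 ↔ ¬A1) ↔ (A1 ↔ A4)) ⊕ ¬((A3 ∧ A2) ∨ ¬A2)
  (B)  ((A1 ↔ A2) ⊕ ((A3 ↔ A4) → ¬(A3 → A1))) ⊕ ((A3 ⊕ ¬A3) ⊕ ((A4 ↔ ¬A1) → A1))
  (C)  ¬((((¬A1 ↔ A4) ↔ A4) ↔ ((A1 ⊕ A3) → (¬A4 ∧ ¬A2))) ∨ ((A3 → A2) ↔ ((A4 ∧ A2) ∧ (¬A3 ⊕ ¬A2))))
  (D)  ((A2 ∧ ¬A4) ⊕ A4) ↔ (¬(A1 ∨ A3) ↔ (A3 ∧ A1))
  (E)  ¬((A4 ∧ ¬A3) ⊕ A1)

(A): at (0,0,1,1) it gives 0, but H = 1 — eliminated.
(B): at (0,0,0,1) it gives 1, but H = 0 — eliminated.
(C): at (0,0,0,0) it gives 0, but H = 1 — eliminated.
(D): at (0,0,1,0) it gives 0, but H = 1 — eliminated.
(E) is the remaining candidate, and it agrees with H on all 16 inputs.

E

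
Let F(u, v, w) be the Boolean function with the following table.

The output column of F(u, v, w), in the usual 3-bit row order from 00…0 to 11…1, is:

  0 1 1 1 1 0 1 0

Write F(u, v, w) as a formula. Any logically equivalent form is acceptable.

F is 0 on only 3 rows — (0,0,0), (1,0,1), (1,1,1). Writing each as a minterm (¬u·¬v·¬w, u·¬v·w, u·v·w) and OR-ing them characterizes exactly where F=0, so F is the negation of that disjunction.

F(u, v, w) = NOT ((((NOT u AND NOT v) AND NOT w) OR ((u AND NOT v) AND w)) OR ((u AND v) AND w))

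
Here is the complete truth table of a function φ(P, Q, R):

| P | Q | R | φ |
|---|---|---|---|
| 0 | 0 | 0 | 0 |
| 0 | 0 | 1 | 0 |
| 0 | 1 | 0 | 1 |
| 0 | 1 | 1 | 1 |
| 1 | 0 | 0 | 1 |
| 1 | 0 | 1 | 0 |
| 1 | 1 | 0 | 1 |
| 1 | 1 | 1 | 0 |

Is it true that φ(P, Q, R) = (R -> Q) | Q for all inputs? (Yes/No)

No

Test each input against both φ and the formula:
  P=0, Q=0, R=0: formula gives 1, but φ = 0 ✗
A single disagreement suffices: at (0,0,0) they differ, so the formula does not compute φ.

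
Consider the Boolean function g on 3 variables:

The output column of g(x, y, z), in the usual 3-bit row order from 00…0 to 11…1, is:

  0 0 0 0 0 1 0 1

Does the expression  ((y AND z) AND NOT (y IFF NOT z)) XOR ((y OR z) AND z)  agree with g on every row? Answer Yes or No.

Test each input against both g and the formula:
  x=0, y=0, z=0: formula gives 0, g = 0 ✓
  x=0, y=0, z=1: formula gives 1, but g = 0 ✗
Since they disagree at (0,0,1), the expression is not a correct formula for g.

No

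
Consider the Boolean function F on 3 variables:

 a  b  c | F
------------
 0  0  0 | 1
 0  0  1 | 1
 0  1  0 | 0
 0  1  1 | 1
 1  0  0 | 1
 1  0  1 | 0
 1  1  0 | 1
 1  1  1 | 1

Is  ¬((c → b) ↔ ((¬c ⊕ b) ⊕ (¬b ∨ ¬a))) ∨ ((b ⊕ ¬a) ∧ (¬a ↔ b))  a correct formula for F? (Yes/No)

Evaluate ¬((c → b) ↔ ((¬c ⊕ b) ⊕ (¬b ∨ ¬a))) ∨ ((b ⊕ ¬a) ∧ (¬a ↔ b)) on each row and compare to F:
  a=0, b=0, c=0: formula gives 1, F = 1 ✓
  a=0, b=0, c=1: formula gives 1, F = 1 ✓
  a=0, b=1, c=0: formula gives 0, F = 0 ✓
  a=0, b=1, c=1: formula gives 1, F = 1 ✓
  a=1, b=0, c=0: formula gives 1, F = 1 ✓
  a=1, b=0, c=1: formula gives 1, but F = 0 ✗
Row (1,0,1) is a counterexample, so the formula is not equivalent to F.

No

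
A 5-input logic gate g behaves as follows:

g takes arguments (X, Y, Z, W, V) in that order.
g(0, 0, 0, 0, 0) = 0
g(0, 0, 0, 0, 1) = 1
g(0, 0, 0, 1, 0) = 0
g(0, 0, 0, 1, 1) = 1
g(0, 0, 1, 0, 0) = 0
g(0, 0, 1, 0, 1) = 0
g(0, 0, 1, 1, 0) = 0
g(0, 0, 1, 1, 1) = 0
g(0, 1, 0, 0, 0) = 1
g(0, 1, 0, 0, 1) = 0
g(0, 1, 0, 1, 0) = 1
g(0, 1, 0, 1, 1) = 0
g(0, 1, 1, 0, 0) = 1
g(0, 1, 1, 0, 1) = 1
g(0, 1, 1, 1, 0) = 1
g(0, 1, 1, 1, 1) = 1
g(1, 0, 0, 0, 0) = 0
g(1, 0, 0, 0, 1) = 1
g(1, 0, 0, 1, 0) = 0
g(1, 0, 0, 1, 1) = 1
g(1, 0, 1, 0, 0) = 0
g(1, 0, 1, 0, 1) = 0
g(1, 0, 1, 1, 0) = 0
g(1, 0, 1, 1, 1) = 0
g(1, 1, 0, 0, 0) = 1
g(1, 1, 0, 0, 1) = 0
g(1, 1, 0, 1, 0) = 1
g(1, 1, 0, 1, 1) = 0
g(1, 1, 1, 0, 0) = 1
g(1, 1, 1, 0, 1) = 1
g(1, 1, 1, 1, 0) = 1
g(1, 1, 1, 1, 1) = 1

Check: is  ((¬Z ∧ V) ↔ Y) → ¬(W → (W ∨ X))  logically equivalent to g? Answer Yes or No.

Yes

Check the formula against g row by row:
  X=0, Y=0, Z=0, W=0, V=0: formula gives 0, g = 0 ✓
  X=0, Y=0, Z=0, W=0, V=1: formula gives 1, g = 1 ✓
  X=0, Y=0, Z=0, W=1, V=0: formula gives 0, g = 0 ✓
  X=0, Y=0, Z=0, W=1, V=1: formula gives 1, g = 1 ✓
  …and likewise for the remaining 28 rows.
Every row agrees, so the formula is equivalent.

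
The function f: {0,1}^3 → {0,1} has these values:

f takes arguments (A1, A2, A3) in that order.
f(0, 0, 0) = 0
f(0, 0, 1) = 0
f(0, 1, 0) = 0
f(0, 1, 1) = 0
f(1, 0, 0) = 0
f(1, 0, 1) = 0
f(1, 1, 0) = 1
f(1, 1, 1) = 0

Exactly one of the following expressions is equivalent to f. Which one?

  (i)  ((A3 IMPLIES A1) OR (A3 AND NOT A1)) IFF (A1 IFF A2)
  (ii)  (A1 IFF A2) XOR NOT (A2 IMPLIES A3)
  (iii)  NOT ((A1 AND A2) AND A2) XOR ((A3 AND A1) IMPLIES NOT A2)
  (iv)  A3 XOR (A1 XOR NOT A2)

iii

(i): at (0,0,0) it gives 1, but f = 0 — eliminated.
(ii): at (0,0,0) it gives 1, but f = 0 — eliminated.
(iv): at (0,0,0) it gives 1, but f = 0 — eliminated.
Only (iii) survives; checking it on all 8 rows confirms it matches f.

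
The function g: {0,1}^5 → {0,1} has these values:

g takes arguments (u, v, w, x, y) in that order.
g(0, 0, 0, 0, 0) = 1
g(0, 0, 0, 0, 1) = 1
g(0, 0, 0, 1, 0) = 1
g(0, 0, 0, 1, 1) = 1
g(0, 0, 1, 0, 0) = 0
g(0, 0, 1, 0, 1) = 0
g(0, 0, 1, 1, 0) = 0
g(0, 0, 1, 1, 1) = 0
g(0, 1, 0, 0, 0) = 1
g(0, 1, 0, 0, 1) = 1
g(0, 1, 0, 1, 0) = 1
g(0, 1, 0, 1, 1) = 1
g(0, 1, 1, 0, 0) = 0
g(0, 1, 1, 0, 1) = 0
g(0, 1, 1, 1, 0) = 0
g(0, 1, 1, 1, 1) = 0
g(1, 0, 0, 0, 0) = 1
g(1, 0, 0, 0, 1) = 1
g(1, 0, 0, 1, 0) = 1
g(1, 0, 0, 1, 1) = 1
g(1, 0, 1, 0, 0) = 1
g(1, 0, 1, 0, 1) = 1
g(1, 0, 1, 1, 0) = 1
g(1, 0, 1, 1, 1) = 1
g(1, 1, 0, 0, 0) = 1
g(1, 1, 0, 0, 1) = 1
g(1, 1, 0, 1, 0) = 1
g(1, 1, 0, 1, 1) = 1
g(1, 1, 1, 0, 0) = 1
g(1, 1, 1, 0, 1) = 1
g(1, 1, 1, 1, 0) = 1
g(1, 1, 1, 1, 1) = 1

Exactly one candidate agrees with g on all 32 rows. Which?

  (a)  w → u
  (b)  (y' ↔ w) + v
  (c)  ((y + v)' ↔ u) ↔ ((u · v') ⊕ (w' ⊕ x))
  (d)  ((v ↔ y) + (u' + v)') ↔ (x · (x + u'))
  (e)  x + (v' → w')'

a

(b) fails at (0,0,0,0,0): the formula yields 0, g is 1.
(c) fails at (0,0,0,0,0): the formula yields 0, g is 1.
(d) fails at (0,0,0,0,0): the formula yields 0, g is 1.
(e) fails at (0,0,0,0,0): the formula yields 0, g is 1.
That leaves (a). Evaluating it on every row reproduces the table of g exactly.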